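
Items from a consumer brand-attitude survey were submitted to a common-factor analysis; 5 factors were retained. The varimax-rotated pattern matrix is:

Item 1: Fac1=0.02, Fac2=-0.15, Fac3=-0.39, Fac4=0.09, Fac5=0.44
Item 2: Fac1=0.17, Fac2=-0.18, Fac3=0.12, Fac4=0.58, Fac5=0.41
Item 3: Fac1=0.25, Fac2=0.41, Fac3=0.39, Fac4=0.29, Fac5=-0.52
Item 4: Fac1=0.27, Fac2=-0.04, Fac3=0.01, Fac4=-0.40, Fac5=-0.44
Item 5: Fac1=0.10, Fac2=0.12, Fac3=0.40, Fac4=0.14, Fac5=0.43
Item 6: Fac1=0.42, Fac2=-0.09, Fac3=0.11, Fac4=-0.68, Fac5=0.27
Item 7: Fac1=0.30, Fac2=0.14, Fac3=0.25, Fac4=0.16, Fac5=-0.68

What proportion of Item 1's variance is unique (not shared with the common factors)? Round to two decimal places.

0.62

h² = 0.02² + (-0.15)² + (-0.39)² + 0.09² + 0.44² = 0.0004 + 0.0225 + 0.1521 + 0.0081 + 0.1936 = 0.3767
Uniqueness u² = 1 − h² = 1 − 0.3767 = 0.6233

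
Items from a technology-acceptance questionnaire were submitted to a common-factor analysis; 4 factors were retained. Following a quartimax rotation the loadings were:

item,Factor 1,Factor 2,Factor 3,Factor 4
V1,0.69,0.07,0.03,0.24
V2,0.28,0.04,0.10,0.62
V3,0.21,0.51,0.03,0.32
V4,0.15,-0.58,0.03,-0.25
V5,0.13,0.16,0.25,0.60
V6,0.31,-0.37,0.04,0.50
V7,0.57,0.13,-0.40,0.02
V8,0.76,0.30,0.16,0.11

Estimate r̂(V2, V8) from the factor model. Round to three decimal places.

0.309

r̂ = Σ λ_i·λ_j across factors = (0.28)(0.76) + (0.04)(0.30) + (0.10)(0.16) + (0.62)(0.11)
  = +0.2128 +0.0120 +0.0160 +0.0682 = 0.3090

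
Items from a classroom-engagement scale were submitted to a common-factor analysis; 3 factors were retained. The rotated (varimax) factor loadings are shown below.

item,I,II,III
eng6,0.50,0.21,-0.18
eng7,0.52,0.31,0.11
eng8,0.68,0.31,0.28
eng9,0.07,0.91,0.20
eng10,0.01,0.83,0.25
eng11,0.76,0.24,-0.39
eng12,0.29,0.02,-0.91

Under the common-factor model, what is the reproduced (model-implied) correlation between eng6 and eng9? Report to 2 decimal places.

r̂ = Σ λ_i·λ_j across factors = (0.50)(0.07) + (0.21)(0.91) + (-0.18)(0.20)
  = +0.0350 +0.1911 -0.0360 = 0.1901

0.19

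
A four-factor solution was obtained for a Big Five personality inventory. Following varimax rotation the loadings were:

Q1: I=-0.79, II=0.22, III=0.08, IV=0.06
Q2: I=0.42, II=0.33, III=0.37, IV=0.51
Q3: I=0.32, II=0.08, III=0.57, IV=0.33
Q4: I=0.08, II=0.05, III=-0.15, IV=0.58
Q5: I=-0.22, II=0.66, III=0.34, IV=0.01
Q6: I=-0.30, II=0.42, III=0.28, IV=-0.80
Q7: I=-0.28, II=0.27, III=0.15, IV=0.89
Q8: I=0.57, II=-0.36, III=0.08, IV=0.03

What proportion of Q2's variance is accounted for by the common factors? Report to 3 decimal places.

h² = 0.42² + 0.33² + 0.37² + 0.51² = 0.1764 + 0.1089 + 0.1369 + 0.2601 = 0.6823

0.682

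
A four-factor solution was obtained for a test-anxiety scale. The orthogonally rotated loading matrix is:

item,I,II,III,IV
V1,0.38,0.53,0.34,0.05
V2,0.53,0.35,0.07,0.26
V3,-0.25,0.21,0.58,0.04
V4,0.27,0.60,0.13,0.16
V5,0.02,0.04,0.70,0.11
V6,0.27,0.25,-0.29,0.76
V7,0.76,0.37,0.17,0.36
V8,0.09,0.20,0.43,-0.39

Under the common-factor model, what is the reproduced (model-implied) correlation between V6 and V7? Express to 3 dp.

0.522

r̂ = Σ λ_i·λ_j across factors = (0.27)(0.76) + (0.25)(0.37) + (-0.29)(0.17) + (0.76)(0.36)
  = +0.2052 +0.0925 -0.0493 +0.2736 = 0.5220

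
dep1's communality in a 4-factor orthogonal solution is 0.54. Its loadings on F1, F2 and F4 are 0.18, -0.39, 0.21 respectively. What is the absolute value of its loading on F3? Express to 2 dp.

Under orthogonal rotation h² = Σλ², so λ_F3² = h² − (0.2286) = 0.54 − 0.2286 = 0.3114.
|λ| = √0.3114 = 0.5580.

0.56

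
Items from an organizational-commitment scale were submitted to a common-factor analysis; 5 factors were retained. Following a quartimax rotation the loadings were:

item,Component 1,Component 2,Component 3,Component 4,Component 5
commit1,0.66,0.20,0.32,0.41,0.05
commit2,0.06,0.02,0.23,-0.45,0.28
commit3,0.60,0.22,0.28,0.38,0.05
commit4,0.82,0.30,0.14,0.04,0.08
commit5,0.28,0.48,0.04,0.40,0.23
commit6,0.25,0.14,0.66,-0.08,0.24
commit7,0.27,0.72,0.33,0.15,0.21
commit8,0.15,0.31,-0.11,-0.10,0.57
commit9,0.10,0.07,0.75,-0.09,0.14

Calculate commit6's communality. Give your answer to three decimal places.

0.582

h² = 0.25² + 0.14² + 0.66² + (-0.08)² + 0.24² = 0.0625 + 0.0196 + 0.4356 + 0.0064 + 0.0576 = 0.5817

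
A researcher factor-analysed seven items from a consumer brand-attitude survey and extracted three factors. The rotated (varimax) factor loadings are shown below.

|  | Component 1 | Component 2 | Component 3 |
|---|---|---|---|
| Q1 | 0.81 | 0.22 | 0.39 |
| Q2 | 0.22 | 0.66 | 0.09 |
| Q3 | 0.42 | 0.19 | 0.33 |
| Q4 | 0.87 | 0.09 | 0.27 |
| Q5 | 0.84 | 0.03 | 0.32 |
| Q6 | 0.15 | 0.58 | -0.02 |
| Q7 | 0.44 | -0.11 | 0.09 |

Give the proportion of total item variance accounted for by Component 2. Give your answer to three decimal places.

SS loadings for Component 2 = 0.22² + 0.66² + 0.19² + 0.09² + 0.03² + 0.58² + (-0.11)² = 0.8776
Proportion of variance = 0.8776 / 7 = 0.1254.

0.125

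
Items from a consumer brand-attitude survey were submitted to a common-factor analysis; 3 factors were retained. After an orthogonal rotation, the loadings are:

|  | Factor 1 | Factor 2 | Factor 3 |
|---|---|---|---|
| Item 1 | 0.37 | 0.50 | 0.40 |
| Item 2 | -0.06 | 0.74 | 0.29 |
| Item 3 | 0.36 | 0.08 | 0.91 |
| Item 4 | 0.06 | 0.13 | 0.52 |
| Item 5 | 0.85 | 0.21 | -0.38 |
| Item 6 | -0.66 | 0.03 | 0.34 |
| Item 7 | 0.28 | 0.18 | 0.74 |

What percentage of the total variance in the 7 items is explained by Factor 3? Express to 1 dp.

SS loadings for Factor 3 = 0.40² + 0.29² + 0.91² + 0.52² + (-0.38)² + 0.34² + 0.74² = 2.1502
With 7 standardized items, total variance = 7. Proportion = 2.1502/7 = 0.3072 → 30.72%.

30.7%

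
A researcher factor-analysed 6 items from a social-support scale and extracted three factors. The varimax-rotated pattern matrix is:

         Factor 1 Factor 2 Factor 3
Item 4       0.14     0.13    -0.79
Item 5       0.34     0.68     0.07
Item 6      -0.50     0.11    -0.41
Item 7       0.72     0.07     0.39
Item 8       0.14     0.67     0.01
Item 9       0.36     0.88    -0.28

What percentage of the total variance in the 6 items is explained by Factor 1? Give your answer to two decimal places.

SS loadings for Factor 1 = 0.14² + 0.34² + (-0.50)² + 0.72² + 0.14² + 0.36² = 1.0528
With 6 standardized items, total variance = 6. Proportion = 1.0528/6 = 0.1755 → 17.55%.

17.55%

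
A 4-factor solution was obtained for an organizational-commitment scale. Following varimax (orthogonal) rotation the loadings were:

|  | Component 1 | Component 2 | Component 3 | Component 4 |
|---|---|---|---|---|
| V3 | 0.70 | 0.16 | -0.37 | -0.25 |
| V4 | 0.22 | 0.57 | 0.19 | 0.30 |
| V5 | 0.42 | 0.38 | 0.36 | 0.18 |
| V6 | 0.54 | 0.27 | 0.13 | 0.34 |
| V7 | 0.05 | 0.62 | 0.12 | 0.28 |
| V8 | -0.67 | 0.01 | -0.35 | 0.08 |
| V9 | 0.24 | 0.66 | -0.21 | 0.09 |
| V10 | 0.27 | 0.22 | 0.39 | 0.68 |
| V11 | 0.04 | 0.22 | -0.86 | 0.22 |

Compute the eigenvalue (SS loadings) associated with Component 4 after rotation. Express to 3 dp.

SS loadings for Component 4 = (-0.25)² + 0.30² + 0.18² + 0.34² + 0.28² + 0.08² + 0.09² + 0.68² + 0.22² = 0.0625 + 0.0900 + 0.0324 + 0.1156 + 0.0784 + 0.0064 + 0.0081 + 0.4624 + 0.0484 = 0.9042

0.904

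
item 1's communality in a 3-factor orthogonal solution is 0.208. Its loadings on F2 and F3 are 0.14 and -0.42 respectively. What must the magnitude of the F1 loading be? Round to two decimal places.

Under orthogonal rotation h² = Σλ², so λ_F1² = h² − (0.1960) = 0.208 − 0.1960 = 0.0120.
|λ| = √0.0120 = 0.1095.

0.11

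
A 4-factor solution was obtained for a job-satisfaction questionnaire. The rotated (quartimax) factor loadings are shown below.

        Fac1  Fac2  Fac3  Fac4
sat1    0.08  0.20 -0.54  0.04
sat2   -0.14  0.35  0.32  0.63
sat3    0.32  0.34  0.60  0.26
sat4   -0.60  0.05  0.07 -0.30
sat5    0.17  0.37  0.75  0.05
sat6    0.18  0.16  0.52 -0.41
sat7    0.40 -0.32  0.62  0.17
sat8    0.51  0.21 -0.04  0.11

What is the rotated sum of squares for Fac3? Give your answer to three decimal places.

1.978

SS loadings for Fac3 = (-0.54)² + 0.32² + 0.60² + 0.07² + 0.75² + 0.52² + 0.62² + (-0.04)² = 0.2916 + 0.1024 + 0.3600 + 0.0049 + 0.5625 + 0.2704 + 0.3844 + 0.0016 = 1.9778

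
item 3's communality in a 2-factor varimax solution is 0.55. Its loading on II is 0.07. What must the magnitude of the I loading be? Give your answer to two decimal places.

0.74

Under orthogonal rotation h² = Σλ², so λ_I² = h² − (0.0049) = 0.55 − 0.0049 = 0.5451.
|λ| = √0.5451 = 0.7383.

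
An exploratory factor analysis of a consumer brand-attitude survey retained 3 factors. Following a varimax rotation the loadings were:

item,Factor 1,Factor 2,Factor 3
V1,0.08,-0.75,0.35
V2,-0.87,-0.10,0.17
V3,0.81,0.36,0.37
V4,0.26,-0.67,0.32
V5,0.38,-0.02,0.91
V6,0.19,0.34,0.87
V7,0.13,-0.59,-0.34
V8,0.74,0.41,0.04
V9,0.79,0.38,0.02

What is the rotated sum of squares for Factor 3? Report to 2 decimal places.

2.09

SS loadings for Factor 3 = 0.35² + 0.17² + 0.37² + 0.32² + 0.91² + 0.87² + (-0.34)² + 0.04² + 0.02² = 0.1225 + 0.0289 + 0.1369 + 0.1024 + 0.8281 + 0.7569 + 0.1156 + 0.0016 + 0.0004 = 2.0933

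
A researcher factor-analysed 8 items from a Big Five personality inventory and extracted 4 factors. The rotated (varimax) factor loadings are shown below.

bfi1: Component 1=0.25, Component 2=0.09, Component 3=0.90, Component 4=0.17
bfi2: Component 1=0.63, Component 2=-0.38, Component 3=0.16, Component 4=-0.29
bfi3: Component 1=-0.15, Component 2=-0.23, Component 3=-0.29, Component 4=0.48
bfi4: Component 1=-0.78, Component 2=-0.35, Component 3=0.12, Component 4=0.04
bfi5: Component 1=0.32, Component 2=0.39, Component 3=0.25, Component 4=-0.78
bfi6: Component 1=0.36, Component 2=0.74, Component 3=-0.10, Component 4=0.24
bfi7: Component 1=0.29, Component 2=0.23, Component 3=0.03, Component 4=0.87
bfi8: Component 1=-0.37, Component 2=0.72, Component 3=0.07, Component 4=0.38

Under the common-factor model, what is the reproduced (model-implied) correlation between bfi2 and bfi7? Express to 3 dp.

-0.152

r̂ = Σ λ_i·λ_j across factors = (0.63)(0.29) + (-0.38)(0.23) + (0.16)(0.03) + (-0.29)(0.87)
  = +0.1827 -0.0874 +0.0048 -0.2523 = -0.1522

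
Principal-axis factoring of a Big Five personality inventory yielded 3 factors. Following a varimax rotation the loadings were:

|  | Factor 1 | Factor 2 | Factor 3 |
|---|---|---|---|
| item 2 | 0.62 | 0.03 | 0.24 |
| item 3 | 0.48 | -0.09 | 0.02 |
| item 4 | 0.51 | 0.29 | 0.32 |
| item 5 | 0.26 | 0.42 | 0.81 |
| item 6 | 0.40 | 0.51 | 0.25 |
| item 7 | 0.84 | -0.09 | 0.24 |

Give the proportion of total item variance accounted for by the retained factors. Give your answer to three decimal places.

SS loadings by factor: 1.8081, 0.5377, 0.9366; total = 3.2824.
Total variance with 6 standardized items is 6, so the solution explains 3.2824/6 = 0.5471.

0.547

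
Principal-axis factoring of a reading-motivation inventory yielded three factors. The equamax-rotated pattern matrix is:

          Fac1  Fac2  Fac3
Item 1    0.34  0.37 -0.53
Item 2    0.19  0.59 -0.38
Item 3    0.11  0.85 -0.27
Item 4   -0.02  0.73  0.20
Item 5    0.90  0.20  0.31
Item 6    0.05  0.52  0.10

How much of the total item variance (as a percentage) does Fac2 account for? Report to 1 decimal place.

34.2%

SS loadings for Fac2 = 0.37² + 0.59² + 0.85² + 0.73² + 0.20² + 0.52² = 2.0508
With 6 standardized items, total variance = 6. Proportion = 2.0508/6 = 0.3418 → 34.18%.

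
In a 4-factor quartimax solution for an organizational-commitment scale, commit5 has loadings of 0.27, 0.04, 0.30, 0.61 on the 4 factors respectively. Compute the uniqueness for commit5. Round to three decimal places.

h² = 0.27² + 0.04² + 0.30² + 0.61² = 0.0729 + 0.0016 + 0.0900 + 0.3721 = 0.5366
Uniqueness u² = 1 − h² = 1 − 0.5366 = 0.4634

0.463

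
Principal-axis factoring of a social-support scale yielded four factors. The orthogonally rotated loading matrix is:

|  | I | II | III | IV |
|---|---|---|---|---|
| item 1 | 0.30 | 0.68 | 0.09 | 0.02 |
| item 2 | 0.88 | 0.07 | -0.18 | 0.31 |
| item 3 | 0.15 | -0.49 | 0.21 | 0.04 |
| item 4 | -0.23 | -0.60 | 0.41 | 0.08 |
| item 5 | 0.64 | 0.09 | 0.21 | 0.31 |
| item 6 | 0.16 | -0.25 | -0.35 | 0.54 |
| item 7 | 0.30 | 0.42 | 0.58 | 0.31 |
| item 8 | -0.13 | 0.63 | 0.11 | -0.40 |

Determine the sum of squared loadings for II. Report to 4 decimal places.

1.7113

SS loadings for II = 0.68² + 0.07² + (-0.49)² + (-0.60)² + 0.09² + (-0.25)² + 0.42² + 0.63² = 0.4624 + 0.0049 + 0.2401 + 0.3600 + 0.0081 + 0.0625 + 0.1764 + 0.3969 = 1.7113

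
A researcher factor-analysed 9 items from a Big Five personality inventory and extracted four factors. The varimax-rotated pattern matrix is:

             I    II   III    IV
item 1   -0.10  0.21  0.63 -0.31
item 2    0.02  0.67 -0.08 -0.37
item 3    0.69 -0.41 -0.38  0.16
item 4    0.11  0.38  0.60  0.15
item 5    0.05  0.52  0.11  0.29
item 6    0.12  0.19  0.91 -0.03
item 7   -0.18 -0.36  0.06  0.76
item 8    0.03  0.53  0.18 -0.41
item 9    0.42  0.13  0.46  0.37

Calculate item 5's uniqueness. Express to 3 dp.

0.631

h² = 0.05² + 0.52² + 0.11² + 0.29² = 0.0025 + 0.2704 + 0.0121 + 0.0841 = 0.3691
Uniqueness u² = 1 − h² = 1 − 0.3691 = 0.6309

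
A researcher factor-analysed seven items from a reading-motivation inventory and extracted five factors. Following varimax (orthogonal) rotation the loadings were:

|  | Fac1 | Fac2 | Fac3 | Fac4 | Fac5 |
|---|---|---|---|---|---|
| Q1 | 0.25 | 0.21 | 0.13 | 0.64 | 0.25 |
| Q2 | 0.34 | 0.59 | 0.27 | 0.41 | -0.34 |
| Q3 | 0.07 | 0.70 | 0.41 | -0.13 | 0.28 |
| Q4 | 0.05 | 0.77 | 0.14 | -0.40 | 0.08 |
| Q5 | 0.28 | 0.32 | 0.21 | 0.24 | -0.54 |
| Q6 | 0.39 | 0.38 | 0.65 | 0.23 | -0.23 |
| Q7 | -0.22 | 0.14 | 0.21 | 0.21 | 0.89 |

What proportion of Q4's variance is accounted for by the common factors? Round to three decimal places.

0.781

h² = 0.05² + 0.77² + 0.14² + (-0.40)² + 0.08² = 0.0025 + 0.5929 + 0.0196 + 0.1600 + 0.0064 = 0.7814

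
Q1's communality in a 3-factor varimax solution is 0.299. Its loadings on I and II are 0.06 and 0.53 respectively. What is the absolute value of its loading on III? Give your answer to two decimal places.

0.12

Under orthogonal rotation h² = Σλ², so λ_III² = h² − (0.2845) = 0.299 − 0.2845 = 0.0145.
|λ| = √0.0145 = 0.1204.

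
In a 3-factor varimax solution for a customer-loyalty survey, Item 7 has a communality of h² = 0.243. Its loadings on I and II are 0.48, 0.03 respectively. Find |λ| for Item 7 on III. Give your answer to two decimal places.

Under orthogonal rotation h² = Σλ², so λ_III² = h² − (0.2313) = 0.243 − 0.2313 = 0.0117.
|λ| = √0.0117 = 0.1082.

0.11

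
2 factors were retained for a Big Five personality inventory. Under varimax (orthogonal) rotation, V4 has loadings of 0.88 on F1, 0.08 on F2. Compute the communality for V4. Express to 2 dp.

h² = 0.88² + 0.08² = 0.7744 + 0.0064 = 0.7808

0.78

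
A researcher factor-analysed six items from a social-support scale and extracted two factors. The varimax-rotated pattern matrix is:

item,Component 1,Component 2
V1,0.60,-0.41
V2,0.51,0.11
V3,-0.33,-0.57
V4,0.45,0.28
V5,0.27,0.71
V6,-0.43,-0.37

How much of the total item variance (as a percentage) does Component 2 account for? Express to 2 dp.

SS loadings for Component 2 = (-0.41)² + 0.11² + (-0.57)² + 0.28² + 0.71² + (-0.37)² = 1.2245
With 6 standardized items, total variance = 6. Proportion = 1.2245/6 = 0.2041 → 20.41%.

20.41%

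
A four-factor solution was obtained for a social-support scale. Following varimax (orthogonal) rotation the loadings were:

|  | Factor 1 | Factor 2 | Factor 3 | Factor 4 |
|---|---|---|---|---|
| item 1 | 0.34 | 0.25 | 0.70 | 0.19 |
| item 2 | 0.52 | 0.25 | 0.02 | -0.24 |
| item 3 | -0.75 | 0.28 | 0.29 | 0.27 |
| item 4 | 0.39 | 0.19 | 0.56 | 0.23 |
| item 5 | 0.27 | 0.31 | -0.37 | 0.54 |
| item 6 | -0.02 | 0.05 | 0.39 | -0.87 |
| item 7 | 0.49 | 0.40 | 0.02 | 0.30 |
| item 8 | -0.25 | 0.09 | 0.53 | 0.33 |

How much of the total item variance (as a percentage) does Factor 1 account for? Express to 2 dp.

18.46%

SS loadings for Factor 1 = 0.34² + 0.52² + (-0.75)² + 0.39² + 0.27² + (-0.02)² + 0.49² + (-0.25)² = 1.4765
With 8 standardized items, total variance = 8. Proportion = 1.4765/8 = 0.1846 → 18.46%.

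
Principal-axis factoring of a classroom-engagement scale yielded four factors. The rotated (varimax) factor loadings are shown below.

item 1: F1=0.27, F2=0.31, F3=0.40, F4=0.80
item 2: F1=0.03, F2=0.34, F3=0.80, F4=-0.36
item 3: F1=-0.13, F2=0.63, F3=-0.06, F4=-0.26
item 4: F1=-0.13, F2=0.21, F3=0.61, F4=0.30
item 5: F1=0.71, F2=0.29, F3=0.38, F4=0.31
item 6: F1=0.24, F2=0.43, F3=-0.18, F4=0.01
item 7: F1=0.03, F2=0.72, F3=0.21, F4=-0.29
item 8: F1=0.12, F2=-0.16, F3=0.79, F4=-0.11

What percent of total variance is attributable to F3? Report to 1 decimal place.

SS loadings for F3 = 0.40² + 0.80² + (-0.06)² + 0.61² + 0.38² + (-0.18)² + 0.21² + 0.79² = 2.0207
With 8 standardized items, total variance = 8. Proportion = 2.0207/8 = 0.2526 → 25.26%.

25.3%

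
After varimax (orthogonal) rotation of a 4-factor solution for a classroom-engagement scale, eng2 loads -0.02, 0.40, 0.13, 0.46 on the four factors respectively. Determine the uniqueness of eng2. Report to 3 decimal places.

0.611

h² = (-0.02)² + 0.40² + 0.13² + 0.46² = 0.0004 + 0.1600 + 0.0169 + 0.2116 = 0.3889
Uniqueness u² = 1 − h² = 1 − 0.3889 = 0.6111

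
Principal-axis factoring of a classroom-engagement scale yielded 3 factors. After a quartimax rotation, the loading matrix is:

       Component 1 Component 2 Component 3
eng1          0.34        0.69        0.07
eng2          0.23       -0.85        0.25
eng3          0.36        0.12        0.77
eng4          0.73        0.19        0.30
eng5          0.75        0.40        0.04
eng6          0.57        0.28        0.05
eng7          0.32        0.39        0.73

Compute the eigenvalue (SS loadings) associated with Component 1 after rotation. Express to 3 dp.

SS loadings for Component 1 = 0.34² + 0.23² + 0.36² + 0.73² + 0.75² + 0.57² + 0.32² = 0.1156 + 0.0529 + 0.1296 + 0.5329 + 0.5625 + 0.3249 + 0.1024 = 1.8208

1.821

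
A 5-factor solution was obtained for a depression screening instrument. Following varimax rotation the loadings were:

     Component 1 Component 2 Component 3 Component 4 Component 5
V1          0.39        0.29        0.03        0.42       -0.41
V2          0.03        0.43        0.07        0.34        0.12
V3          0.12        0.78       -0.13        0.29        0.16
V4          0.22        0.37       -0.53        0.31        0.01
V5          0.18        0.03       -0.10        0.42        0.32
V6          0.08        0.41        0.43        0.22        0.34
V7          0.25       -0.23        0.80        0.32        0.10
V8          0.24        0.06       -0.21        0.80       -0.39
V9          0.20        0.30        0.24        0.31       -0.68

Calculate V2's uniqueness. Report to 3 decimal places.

0.679

h² = 0.03² + 0.43² + 0.07² + 0.34² + 0.12² = 0.0009 + 0.1849 + 0.0049 + 0.1156 + 0.0144 = 0.3207
Uniqueness u² = 1 − h² = 1 − 0.3207 = 0.6793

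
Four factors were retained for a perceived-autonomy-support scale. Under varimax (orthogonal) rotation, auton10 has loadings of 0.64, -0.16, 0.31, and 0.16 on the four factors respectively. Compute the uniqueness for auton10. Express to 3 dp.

h² = 0.64² + (-0.16)² + 0.31² + 0.16² = 0.4096 + 0.0256 + 0.0961 + 0.0256 = 0.5569
Uniqueness u² = 1 − h² = 1 − 0.5569 = 0.4431

0.443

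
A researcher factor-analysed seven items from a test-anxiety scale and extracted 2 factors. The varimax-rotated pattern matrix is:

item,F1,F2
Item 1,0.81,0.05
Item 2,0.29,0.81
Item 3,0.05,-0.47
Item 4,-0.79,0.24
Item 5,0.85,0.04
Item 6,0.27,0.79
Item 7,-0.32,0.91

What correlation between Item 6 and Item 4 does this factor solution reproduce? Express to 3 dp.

r̂ = Σ λ_i·λ_j across factors = (0.27)(-0.79) + (0.79)(0.24)
  = -0.2133 +0.1896 = -0.0237

-0.024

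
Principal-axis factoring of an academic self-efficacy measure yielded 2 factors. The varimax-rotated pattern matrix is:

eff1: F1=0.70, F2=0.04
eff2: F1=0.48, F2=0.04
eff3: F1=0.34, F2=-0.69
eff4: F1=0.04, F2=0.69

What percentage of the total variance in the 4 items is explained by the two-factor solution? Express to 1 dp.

44.8%

Communalities: 0.4916, 0.2320, 0.5917, 0.4777; Σh² = 1.7930.
Total variance with 4 standardized items is 4, so the solution explains 1.7930/4 = 0.4482 = 44.82%.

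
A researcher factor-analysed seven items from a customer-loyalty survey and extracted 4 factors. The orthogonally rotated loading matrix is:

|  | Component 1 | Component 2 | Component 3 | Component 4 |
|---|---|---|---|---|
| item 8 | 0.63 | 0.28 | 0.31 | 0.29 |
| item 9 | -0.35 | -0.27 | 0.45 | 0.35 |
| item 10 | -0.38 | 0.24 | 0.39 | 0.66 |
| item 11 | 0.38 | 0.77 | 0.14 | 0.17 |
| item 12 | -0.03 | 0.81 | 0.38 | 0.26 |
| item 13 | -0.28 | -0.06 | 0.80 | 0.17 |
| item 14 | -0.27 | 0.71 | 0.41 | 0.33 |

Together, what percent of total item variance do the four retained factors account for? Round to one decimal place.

Communalities: 0.6555, 0.5204, 0.7897, 0.7858, 0.8690, 0.7509, 0.8540; Σh² = 5.2253.
Total variance with 7 standardized items is 7, so the solution explains 5.2253/7 = 0.7465 = 74.65%.

74.6%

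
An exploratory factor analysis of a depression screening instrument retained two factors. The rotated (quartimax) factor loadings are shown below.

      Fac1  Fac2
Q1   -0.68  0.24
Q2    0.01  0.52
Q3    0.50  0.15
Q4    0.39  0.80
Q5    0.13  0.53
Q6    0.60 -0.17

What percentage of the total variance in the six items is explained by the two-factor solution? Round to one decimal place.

42.4%

Communalities: 0.5200, 0.2705, 0.2725, 0.7921, 0.2978, 0.3889; Σh² = 2.5418.
Total variance with 6 standardized items is 6, so the solution explains 2.5418/6 = 0.4236 = 42.36%.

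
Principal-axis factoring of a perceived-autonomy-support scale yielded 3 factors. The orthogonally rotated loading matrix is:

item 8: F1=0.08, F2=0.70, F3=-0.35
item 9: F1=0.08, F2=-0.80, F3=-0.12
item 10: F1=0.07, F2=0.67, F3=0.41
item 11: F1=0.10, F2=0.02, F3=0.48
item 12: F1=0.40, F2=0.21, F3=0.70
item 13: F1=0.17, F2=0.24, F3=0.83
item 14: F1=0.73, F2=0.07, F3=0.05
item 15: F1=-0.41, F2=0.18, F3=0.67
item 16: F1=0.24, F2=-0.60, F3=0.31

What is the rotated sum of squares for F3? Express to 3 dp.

2.262

SS loadings for F3 = (-0.35)² + (-0.12)² + 0.41² + 0.48² + 0.70² + 0.83² + 0.05² + 0.67² + 0.31² = 0.1225 + 0.0144 + 0.1681 + 0.2304 + 0.4900 + 0.6889 + 0.0025 + 0.4489 + 0.0961 = 2.2618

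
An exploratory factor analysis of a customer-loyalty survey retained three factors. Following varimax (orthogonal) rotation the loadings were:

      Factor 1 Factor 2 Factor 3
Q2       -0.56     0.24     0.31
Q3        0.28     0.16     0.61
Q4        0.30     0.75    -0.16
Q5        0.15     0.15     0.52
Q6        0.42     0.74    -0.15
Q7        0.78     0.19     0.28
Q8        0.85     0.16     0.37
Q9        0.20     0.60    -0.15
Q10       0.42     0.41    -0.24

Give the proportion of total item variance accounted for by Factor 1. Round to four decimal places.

0.2476

SS loadings for Factor 1 = (-0.56)² + 0.28² + 0.30² + 0.15² + 0.42² + 0.78² + 0.85² + 0.20² + 0.42² = 2.2282
Proportion of variance = 2.2282 / 9 = 0.2476.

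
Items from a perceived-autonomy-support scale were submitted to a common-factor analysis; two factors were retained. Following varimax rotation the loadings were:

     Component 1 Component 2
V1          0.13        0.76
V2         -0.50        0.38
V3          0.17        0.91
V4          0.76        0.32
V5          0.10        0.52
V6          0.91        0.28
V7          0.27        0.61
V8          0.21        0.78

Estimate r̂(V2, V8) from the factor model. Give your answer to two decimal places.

0.19

r̂ = Σ λ_i·λ_j across factors = (-0.50)(0.21) + (0.38)(0.78)
  = -0.1050 +0.2964 = 0.1914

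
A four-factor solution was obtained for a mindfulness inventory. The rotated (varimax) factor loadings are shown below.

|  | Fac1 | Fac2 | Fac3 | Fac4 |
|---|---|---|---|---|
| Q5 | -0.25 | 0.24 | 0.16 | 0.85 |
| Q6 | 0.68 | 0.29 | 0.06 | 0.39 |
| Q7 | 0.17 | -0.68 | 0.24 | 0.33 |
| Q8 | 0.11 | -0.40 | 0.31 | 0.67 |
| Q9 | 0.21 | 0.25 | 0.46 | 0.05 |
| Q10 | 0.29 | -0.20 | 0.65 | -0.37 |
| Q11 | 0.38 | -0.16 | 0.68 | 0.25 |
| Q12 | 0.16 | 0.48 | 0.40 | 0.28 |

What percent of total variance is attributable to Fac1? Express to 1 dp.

SS loadings for Fac1 = (-0.25)² + 0.68² + 0.17² + 0.11² + 0.21² + 0.29² + 0.38² + 0.16² = 0.8641
With 8 standardized items, total variance = 8. Proportion = 0.8641/8 = 0.1080 → 10.80%.

10.8%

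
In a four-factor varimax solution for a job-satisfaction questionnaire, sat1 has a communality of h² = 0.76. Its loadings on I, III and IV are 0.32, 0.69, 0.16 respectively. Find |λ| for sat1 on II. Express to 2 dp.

Under orthogonal rotation h² = Σλ², so λ_II² = h² − (0.6041) = 0.76 − 0.6041 = 0.1559.
|λ| = √0.1559 = 0.3948.

0.39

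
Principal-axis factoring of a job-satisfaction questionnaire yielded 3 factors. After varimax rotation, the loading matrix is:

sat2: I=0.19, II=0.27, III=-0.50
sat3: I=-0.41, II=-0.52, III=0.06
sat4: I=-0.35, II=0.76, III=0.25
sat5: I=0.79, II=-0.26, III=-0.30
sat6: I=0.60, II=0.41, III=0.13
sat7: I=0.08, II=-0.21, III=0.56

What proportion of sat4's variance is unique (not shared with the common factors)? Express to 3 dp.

0.237

h² = (-0.35)² + 0.76² + 0.25² = 0.1225 + 0.5776 + 0.0625 = 0.7626
Uniqueness u² = 1 − h² = 1 − 0.7626 = 0.2374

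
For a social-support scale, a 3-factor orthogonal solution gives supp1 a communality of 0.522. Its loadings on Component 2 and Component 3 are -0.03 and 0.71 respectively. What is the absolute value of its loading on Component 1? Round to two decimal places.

Under orthogonal rotation h² = Σλ², so λ_Component 1² = h² − (0.5050) = 0.522 − 0.5050 = 0.0170.
|λ| = √0.0170 = 0.1304.

0.13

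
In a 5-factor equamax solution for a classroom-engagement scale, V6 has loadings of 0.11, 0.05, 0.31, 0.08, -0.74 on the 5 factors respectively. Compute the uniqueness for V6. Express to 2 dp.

0.34

h² = 0.11² + 0.05² + 0.31² + 0.08² + (-0.74)² = 0.0121 + 0.0025 + 0.0961 + 0.0064 + 0.5476 = 0.6647
Uniqueness u² = 1 − h² = 1 − 0.6647 = 0.3353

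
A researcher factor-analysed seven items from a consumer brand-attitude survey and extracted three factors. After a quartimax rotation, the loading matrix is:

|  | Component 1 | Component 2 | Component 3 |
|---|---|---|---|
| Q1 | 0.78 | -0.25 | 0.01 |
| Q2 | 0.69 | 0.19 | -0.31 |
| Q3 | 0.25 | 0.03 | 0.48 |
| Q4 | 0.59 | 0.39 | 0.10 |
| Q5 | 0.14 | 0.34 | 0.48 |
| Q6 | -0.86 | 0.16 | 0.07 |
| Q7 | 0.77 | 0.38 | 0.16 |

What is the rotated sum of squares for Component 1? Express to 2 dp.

2.85

SS loadings for Component 1 = 0.78² + 0.69² + 0.25² + 0.59² + 0.14² + (-0.86)² + 0.77² = 0.6084 + 0.4761 + 0.0625 + 0.3481 + 0.0196 + 0.7396 + 0.5929 = 2.8472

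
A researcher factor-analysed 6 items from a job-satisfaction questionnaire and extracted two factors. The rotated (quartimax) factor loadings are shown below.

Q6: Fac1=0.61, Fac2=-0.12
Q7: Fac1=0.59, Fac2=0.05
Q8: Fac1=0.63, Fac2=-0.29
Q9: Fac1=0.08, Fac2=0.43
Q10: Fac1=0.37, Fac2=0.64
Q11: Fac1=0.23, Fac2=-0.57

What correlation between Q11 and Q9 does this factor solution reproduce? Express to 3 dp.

r̂ = Σ λ_i·λ_j across factors = (0.23)(0.08) + (-0.57)(0.43)
  = +0.0184 -0.2451 = -0.2267

-0.227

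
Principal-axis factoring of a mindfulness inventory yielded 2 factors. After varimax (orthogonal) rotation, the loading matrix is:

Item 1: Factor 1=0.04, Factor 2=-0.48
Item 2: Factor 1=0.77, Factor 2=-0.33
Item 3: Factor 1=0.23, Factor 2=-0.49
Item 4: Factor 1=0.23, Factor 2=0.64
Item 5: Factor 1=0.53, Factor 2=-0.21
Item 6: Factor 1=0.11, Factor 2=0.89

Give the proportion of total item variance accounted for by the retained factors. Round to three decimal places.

SS loadings by factor: 0.9933, 1.8252; total = 2.8185.
Total variance with 6 standardized items is 6, so the solution explains 2.8185/6 = 0.4698.

0.470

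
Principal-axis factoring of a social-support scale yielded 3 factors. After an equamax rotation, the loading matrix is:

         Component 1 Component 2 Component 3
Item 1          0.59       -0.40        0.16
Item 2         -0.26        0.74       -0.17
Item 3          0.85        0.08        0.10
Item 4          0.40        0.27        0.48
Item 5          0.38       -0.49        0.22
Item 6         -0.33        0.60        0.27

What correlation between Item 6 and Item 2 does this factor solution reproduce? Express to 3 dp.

r̂ = Σ λ_i·λ_j across factors = (-0.33)(-0.26) + (0.60)(0.74) + (0.27)(-0.17)
  = +0.0858 +0.4440 -0.0459 = 0.4839

0.484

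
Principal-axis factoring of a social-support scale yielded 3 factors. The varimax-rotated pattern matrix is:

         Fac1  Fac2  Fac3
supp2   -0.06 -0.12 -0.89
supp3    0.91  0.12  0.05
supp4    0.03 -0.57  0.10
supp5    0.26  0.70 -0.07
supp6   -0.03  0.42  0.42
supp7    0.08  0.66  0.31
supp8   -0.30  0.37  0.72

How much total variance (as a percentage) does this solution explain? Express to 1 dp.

59.9%

Communalities: 0.8101, 0.8450, 0.3358, 0.5625, 0.3537, 0.5381, 0.7453; Σh² = 4.1905.
Total variance with 7 standardized items is 7, so the solution explains 4.1905/7 = 0.5986 = 59.86%.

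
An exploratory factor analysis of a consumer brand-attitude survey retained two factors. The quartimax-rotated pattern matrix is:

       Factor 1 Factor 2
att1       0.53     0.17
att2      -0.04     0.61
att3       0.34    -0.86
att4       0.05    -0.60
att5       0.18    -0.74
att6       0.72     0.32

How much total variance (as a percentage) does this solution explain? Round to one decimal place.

51.7%

SS loadings by factor: 0.9514, 2.1506; total = 3.1020.
Total variance with 6 standardized items is 6, so the solution explains 3.1020/6 = 0.5170 = 51.70%.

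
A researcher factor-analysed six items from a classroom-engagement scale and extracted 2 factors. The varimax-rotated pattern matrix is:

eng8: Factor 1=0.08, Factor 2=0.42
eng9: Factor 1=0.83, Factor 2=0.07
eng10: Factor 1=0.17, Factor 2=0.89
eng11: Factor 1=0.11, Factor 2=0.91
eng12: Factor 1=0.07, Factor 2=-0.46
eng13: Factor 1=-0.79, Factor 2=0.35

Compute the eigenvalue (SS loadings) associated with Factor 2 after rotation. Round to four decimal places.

SS loadings for Factor 2 = 0.42² + 0.07² + 0.89² + 0.91² + (-0.46)² + 0.35² = 0.1764 + 0.0049 + 0.7921 + 0.8281 + 0.2116 + 0.1225 = 2.1356

2.1356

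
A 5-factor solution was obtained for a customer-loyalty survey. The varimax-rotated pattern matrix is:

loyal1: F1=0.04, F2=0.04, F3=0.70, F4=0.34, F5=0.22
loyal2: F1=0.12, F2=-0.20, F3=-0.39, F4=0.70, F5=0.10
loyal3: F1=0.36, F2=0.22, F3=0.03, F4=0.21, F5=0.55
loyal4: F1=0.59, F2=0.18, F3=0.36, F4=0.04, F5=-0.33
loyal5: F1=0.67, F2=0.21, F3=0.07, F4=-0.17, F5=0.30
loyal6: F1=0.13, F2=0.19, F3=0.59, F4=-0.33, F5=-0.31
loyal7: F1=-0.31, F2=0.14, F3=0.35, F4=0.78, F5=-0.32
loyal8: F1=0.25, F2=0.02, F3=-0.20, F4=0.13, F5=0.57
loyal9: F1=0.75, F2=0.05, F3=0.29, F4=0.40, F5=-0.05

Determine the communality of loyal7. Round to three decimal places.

0.949

h² = (-0.31)² + 0.14² + 0.35² + 0.78² + (-0.32)² = 0.0961 + 0.0196 + 0.1225 + 0.6084 + 0.1024 = 0.9490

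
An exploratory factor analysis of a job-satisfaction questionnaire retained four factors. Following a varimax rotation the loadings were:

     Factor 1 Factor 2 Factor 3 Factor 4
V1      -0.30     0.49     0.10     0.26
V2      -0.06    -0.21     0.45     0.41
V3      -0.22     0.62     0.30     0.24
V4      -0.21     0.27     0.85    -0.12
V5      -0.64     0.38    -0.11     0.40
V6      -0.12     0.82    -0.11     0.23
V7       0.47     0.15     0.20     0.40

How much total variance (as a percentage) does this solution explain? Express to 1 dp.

SS loadings by factor: 0.8310, 1.5808, 1.0892, 0.6806; total = 4.1816.
Total variance with 7 standardized items is 7, so the solution explains 4.1816/7 = 0.5974 = 59.74%.

59.7%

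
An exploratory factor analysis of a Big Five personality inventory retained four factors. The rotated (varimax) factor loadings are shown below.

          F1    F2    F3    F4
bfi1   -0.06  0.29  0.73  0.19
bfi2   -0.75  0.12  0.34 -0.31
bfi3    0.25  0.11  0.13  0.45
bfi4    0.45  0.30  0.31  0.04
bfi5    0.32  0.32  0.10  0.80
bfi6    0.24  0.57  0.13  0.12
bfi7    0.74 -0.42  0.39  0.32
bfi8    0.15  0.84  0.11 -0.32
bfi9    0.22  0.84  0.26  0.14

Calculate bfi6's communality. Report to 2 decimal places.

h² = 0.24² + 0.57² + 0.13² + 0.12² = 0.0576 + 0.3249 + 0.0169 + 0.0144 = 0.4138

0.41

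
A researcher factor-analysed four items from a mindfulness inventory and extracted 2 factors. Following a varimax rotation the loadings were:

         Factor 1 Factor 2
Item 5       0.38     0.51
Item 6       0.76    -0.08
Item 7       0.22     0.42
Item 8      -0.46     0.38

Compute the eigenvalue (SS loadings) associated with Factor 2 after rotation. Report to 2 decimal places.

SS loadings for Factor 2 = 0.51² + (-0.08)² + 0.42² + 0.38² = 0.2601 + 0.0064 + 0.1764 + 0.1444 = 0.5873

0.59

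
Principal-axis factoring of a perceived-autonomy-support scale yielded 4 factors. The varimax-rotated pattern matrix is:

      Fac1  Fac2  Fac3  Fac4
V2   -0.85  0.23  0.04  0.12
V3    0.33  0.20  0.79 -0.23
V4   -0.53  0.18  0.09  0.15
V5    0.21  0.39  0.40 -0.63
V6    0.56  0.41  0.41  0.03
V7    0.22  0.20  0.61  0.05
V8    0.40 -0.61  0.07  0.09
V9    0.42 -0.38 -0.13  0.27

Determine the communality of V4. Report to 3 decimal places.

h² = (-0.53)² + 0.18² + 0.09² + 0.15² = 0.2809 + 0.0324 + 0.0081 + 0.0225 = 0.3439

0.344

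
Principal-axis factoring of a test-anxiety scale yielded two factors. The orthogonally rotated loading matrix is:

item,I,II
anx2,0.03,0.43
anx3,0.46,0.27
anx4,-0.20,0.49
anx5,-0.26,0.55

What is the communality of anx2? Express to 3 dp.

h² = 0.03² + 0.43² = 0.0009 + 0.1849 = 0.1858

0.186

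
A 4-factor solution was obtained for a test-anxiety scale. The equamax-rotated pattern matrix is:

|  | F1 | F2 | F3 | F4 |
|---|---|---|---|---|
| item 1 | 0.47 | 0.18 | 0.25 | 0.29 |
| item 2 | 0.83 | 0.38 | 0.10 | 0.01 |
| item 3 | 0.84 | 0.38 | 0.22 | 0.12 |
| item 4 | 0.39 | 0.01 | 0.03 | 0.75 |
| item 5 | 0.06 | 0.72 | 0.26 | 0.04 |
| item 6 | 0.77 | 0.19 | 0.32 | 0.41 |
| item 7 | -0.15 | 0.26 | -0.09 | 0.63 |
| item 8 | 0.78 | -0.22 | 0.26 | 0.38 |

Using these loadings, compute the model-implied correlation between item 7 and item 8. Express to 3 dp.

0.042

r̂ = Σ λ_i·λ_j across factors = (-0.15)(0.78) + (0.26)(-0.22) + (-0.09)(0.26) + (0.63)(0.38)
  = -0.1170 -0.0572 -0.0234 +0.2394 = 0.0418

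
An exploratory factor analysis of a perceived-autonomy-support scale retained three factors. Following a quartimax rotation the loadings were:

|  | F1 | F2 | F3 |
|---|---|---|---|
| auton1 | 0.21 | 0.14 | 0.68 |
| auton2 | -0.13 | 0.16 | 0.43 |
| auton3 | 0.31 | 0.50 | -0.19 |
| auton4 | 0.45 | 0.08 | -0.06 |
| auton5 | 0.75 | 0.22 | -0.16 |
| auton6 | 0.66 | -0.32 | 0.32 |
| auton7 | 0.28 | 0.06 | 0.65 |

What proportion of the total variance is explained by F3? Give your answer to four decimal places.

SS loadings for F3 = 0.68² + 0.43² + (-0.19)² + (-0.06)² + (-0.16)² + 0.32² + 0.65² = 1.2375
Proportion of variance = 1.2375 / 7 = 0.1768.

0.1768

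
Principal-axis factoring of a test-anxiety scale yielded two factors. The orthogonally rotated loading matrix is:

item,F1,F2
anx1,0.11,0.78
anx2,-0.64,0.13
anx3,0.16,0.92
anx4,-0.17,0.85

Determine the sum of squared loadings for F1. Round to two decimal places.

SS loadings for F1 = 0.11² + (-0.64)² + 0.16² + (-0.17)² = 0.0121 + 0.4096 + 0.0256 + 0.0289 = 0.4762

0.48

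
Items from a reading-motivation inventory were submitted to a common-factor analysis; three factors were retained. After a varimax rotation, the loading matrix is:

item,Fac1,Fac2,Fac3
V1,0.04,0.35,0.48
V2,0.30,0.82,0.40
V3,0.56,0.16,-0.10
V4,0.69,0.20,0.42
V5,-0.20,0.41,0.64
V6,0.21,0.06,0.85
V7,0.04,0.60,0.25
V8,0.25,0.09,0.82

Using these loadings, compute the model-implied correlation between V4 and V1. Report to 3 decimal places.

0.299

r̂ = Σ λ_i·λ_j across factors = (0.69)(0.04) + (0.20)(0.35) + (0.42)(0.48)
  = +0.0276 +0.0700 +0.2016 = 0.2992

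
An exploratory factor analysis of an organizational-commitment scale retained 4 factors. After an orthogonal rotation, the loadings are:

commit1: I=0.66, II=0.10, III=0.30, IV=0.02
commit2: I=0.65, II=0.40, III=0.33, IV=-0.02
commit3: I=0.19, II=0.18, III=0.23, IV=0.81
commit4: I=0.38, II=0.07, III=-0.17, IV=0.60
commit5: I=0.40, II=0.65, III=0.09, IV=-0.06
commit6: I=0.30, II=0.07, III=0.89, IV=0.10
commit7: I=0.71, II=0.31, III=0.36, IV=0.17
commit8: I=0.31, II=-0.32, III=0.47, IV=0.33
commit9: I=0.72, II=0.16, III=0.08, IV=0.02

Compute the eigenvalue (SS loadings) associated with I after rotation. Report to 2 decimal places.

2.41

SS loadings for I = 0.66² + 0.65² + 0.19² + 0.38² + 0.40² + 0.30² + 0.71² + 0.31² + 0.72² = 0.4356 + 0.4225 + 0.0361 + 0.1444 + 0.1600 + 0.0900 + 0.5041 + 0.0961 + 0.5184 = 2.4072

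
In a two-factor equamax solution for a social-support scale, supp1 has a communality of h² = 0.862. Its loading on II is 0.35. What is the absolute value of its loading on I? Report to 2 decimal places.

0.86

Under orthogonal rotation h² = Σλ², so λ_I² = h² − (0.1225) = 0.862 − 0.1225 = 0.7395.
|λ| = √0.7395 = 0.8599.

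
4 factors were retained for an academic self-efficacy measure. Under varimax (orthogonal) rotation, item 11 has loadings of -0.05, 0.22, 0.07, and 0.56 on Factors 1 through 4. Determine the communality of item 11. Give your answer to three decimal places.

h² = (-0.05)² + 0.22² + 0.07² + 0.56² = 0.0025 + 0.0484 + 0.0049 + 0.3136 = 0.3694

0.369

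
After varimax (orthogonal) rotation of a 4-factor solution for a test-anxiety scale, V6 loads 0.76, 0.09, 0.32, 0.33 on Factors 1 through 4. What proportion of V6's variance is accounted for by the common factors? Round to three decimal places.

0.797

h² = 0.76² + 0.09² + 0.32² + 0.33² = 0.5776 + 0.0081 + 0.1024 + 0.1089 = 0.7970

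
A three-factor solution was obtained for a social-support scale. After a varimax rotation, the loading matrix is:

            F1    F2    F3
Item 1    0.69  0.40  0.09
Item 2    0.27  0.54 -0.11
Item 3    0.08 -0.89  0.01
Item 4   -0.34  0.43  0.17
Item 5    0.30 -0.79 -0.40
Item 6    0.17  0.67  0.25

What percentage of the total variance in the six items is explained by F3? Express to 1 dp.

4.5%

SS loadings for F3 = 0.09² + (-0.11)² + 0.01² + 0.17² + (-0.40)² + 0.25² = 0.2717
With 6 standardized items, total variance = 6. Proportion = 0.2717/6 = 0.0453 → 4.53%.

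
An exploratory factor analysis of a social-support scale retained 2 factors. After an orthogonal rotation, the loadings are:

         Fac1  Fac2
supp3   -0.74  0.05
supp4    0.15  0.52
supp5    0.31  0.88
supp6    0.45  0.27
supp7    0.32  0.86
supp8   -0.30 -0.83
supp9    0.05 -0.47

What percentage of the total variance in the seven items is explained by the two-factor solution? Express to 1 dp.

SS loadings by factor: 1.0636, 2.7696; total = 3.8332.
Total variance with 7 standardized items is 7, so the solution explains 3.8332/7 = 0.5476 = 54.76%.

54.8%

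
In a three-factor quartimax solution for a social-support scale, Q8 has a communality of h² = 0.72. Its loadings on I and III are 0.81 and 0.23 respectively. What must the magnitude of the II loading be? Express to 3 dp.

Under orthogonal rotation h² = Σλ², so λ_II² = h² − (0.7090) = 0.72 − 0.7090 = 0.0110.
|λ| = √0.0110 = 0.1049.

0.105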